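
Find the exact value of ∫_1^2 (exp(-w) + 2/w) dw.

-exp(-2) + exp(-1) + 2*log(2)

An antiderivative is F(w) = 2*log(w) - exp(-w).
Then F(2) - F(1) = (-exp(-2) + 2*log(2)) - (-exp(-1)) = -exp(-2) + exp(-1) + 2*log(2).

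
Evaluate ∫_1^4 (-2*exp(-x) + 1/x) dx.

(-2*exp(3) + 2 + log(4**exp(4)))*exp(-4)

An antiderivative is F(x) = log(x) + 2*exp(-x).
Then F(4) - F(1) = ((2 + log(4**exp(4)))*exp(-4)) - (2*exp(-1)) = (-2*exp(3) + 2 + log(4**exp(4)))*exp(-4).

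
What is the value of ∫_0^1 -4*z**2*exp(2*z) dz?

Integrate by parts twice (u = z^2, dv = -4*exp(2*z) dz).
An antiderivative is F(z) = (-2*z**2 + 2*z - 1)*exp(2*z).
Then F(1) - F(0) = (-exp(2)) - (-1) = 1 - exp(2).

1 - exp(2)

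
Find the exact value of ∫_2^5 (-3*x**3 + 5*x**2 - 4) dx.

-1095/4

By the power rule, an antiderivative is F(x) = -3*x**4/4 + 5*x**3/3 - 4*x.
Then F(5) - F(2) = (-3365/12) - (-20/3) = -1095/4.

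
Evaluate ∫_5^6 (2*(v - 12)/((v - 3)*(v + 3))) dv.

Factor the denominator: v**2 - 9 = (v + 3)(v - 3).
Partial fractions: 2*(v - 12)/((v - 3)*(v + 3)) = 5/(v + 3) - 3/(v - 3).
An antiderivative is F(v) = -3*log(v - 3) + 5*log(v + 3).
Then F(6) - F(5) = (7*log(3)) - (12*log(2)) = -12*log(2) + 7*log(3).

-12*log(2) + 7*log(3)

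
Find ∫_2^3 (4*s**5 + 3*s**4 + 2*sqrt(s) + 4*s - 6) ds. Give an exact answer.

-8*sqrt(2)/3 + 4*sqrt(3) + 8609/15

By the power rule, an antiderivative is F(s) = 2*s**6/3 + 3*s**5/5 + 4*s**(3/2)/3 + 2*s**2 - 6*s.
Then F(3) - F(2) = (4*sqrt(3) + 3159/5) - (8*sqrt(2)/3 + 868/15) = -8*sqrt(2)/3 + 4*sqrt(3) + 8609/15.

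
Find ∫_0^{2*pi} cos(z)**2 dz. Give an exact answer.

Use the identity cos^2(z) = (1 + cos(2*z))/2.
An antiderivative is F(z) = z/2 + sin(2*z)/4.
Then F(2*pi) - F(0) = (pi) - (0) = pi.

pi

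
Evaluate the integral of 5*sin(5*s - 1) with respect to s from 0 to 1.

Let u = 5*s - 1, so du = 5 ds. When s = 0, u = -1; when s = 1, u = 4.
The integral becomes ∫ sin(u) du from -1 to 4, with antiderivative -cos(u).
Back in s: F(s) = -cos(5*s - 1).
Then F(1) - F(0) = (-cos(4)) - (-cos(1)) = cos(1) - cos(4).

cos(1) - cos(4)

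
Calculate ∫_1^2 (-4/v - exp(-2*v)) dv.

(-8*exp(4)*log(2) - exp(2) + 1)*exp(-4)/2

An antiderivative is F(v) = -4*log(v) + exp(-2*v)/2.
Then F(2) - F(1) = (-4*log(2) + exp(-4)/2) - (exp(-2)/2) = (-8*exp(4)*log(2) - exp(2) + 1)*exp(-4)/2.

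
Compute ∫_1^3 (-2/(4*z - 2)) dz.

-log(10)/2 + log(2)/2

An antiderivative is F(z) = -log(4*z - 2)/2.
Then F(3) - F(1) = (-log(10)/2) - (-log(2)/2) = -log(10)/2 + log(2)/2.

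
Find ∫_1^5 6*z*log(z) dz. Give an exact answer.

Integrate by parts once (u = ln z, dv = 6*z dz).
An antiderivative is F(z) = 3*z**2*(2*log(z) - 1)/2.
Then F(5) - F(1) = (-75/2 + 75*log(5)) - (-3/2) = -36 + 75*log(5).

-36 + 75*log(5)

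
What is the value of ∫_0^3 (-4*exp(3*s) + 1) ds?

13/3 - 4*exp(9)/3

An antiderivative is F(s) = -4*exp(3*s)/3 + s.
Then F(3) - F(0) = (3 - 4*exp(9)/3) - (-4/3) = 13/3 - 4*exp(9)/3.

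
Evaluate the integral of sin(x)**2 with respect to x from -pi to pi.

pi

Use the identity sin^2(x) = (1 - cos(2*x))/2.
An antiderivative is F(x) = x/2 - sin(2*x)/4.
Then F(pi) - F(-pi) = (pi/2) - (-pi/2) = pi.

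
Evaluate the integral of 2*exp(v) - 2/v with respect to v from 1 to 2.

An antiderivative is F(v) = 2*exp(v) - 2*log(v).
Then F(2) - F(1) = (-2*log(2) + 2*exp(2)) - (2*exp(1)) = -2*exp(1) - 2*log(2) + 2*exp(2).

-2*exp(1) - 2*log(2) + 2*exp(2)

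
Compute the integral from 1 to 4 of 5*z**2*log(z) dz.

Integrate by parts once (u = ln z, dv = 5*z**2 dz).
An antiderivative is F(z) = 5*z**3*(3*log(z) - 1)/9.
Then F(4) - F(1) = (-320/9 + 640*log(2)/3) - (-5/9) = -35 + 640*log(2)/3.

-35 + 640*log(2)/3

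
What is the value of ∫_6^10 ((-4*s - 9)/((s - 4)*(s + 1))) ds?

-5*log(3) - log(7) + log(11)

Factor the denominator: s**2 - 3*s - 4 = (s + 1)(s - 4).
Partial fractions: (-4*s - 9)/((s - 4)*(s + 1)) = 1/(s + 1) - 5/(s - 4).
An antiderivative is F(s) = -5*log(s - 4) + log(s + 1).
Then F(10) - F(6) = (-5*log(3) - 5*log(2) + log(11)) - (log(7/32)) = -5*log(3) - log(7) + log(11).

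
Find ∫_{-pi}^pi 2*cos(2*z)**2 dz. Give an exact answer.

Use the identity cos^2(2*z) = (1 + cos(4*z))/2.
An antiderivative is F(z) = z + sin(4*z)/4.
Then F(pi) - F(-pi) = (pi) - (-pi) = 2*pi.

2*pi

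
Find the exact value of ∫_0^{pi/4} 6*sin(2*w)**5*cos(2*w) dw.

Let u = sin(2*w), so du = 2*cos(2*w) dw. When w = 0, u = 0; when w = pi/4, u = 1.
The integral becomes 3·∫ u**5 du from 0 to 1, with antiderivative u**6/2.
Back in w: F(w) = sin(2*w)**6/2.
Then F(pi/4) - F(0) = (1/2) - (0) = 1/2.

1/2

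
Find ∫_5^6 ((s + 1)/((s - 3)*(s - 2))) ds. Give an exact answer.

-10*log(2) + 7*log(3)

Factor the denominator: s**2 - 5*s + 6 = (s - 2)(s - 3).
Partial fractions: (s + 1)/((s - 3)*(s - 2)) = -3/(s - 2) + 4/(s - 3).
An antiderivative is F(s) = 4*log(s - 3) - 3*log(s - 2).
Then F(6) - F(5) = (log(81/64)) - (log(16/27)) = -10*log(2) + 7*log(3).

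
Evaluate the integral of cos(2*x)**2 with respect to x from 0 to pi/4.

Use the identity cos^2(2*x) = (1 + cos(4*x))/2.
An antiderivative is F(x) = x/2 + sin(4*x)/8.
Then F(pi/4) - F(0) = (pi/8) - (0) = pi/8.

pi/8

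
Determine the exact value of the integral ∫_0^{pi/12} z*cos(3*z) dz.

Integrate by parts once (u = z, dv = cos(3*z) dz).
An antiderivative is F(z) = z*sin(3*z)/3 + cos(3*z)/9.
Then F(pi/12) - F(0) = (sqrt(2)*(pi + 4)/72) - (1/9) = -1/9 + sqrt(2)*pi/72 + sqrt(2)/18.

-1/9 + sqrt(2)*pi/72 + sqrt(2)/18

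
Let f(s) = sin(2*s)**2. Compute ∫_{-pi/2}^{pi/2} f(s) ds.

pi/2

Use the identity sin^2(2*s) = (1 - cos(4*s))/2.
An antiderivative is F(s) = s/2 - sin(4*s)/8.
Then F(pi/2) - F(-pi/2) = (pi/4) - (-pi/4) = pi/2.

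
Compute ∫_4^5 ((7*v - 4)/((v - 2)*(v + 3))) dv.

Factor the denominator: v**2 + v - 6 = (v + 3)(v - 2).
Partial fractions: (7*v - 4)/((v - 2)*(v + 3)) = 5/(v + 3) + 2/(v - 2).
An antiderivative is F(v) = 2*log(v - 2) + 5*log(v + 3).
Then F(5) - F(4) = (2*log(3) + 15*log(2)) - (2*log(2) + 5*log(7)) = -5*log(7) + 2*log(3) + 13*log(2).

-5*log(7) + 2*log(3) + 13*log(2)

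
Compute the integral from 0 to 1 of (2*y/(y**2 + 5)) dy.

log(6/5)

Let u = y**2 + 5, so du = 2*y dy. When y = 0, u = 5; when y = 1, u = 6.
The integral becomes ∫ 1/u du from 5 to 6, with antiderivative log(u).
Back in y: F(y) = log(y**2 + 5).
Then F(1) - F(0) = (log(6)) - (log(5)) = log(6/5).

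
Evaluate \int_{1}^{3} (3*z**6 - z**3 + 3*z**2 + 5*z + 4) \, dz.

By the power rule, an antiderivative is F(z) = 3*z**7/7 - z**4/4 + z**3 + 5*z**2/2 + 4*z.
Then F(3) - F(1) = (27399/28) - (215/28) = 6796/7.

6796/7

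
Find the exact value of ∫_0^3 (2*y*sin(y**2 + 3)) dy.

Let u = y**2 + 3, so du = 2*y dy. When y = 0, u = 3; when y = 3, u = 12.
The integral becomes ∫ sin(u) du from 3 to 12, with antiderivative -cos(u).
Back in y: F(y) = -cos(y**2 + 3).
Then F(3) - F(0) = (-cos(12)) - (-cos(3)) = cos(3) - cos(12).

cos(3) - cos(12)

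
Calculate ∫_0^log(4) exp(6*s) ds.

Let u = exp(s), so du = exp(s) ds. When s = 0, u = 1; when s = log(4), u = 4.
The integral becomes ∫ u**5 du from 1 to 4, with antiderivative u**6/6.
Back in s: F(s) = exp(6*s)/6.
Then F(log(4)) - F(0) = (2048/3) - (1/6) = 1365/2.

1365/2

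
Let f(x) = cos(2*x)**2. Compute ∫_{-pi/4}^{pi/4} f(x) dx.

Use the identity cos^2(2*x) = (1 + cos(4*x))/2.
An antiderivative is F(x) = x/2 + sin(4*x)/8.
Then F(pi/4) - F(-pi/4) = (pi/8) - (-pi/8) = pi/4.

pi/4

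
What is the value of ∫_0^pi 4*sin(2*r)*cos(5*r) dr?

-16/21

Use the identity sin(2*r)cos(5*r) = [sin(7*r) + sin(-3*r)]/2.
An antiderivative is F(r) = 2*cos(3*r)/3 - 2*cos(7*r)/7.
Then F(pi) - F(0) = (-8/21) - (8/21) = -16/21.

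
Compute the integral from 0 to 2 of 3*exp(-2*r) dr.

An antiderivative is F(r) = -3*exp(-2*r)/2.
Then F(2) - F(0) = (-3*exp(-4)/2) - (-3/2) = 3/2 - 3*exp(-4)/2.

3/2 - 3*exp(-4)/2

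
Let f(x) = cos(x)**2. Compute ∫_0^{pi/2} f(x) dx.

pi/4

Use the identity cos^2(x) = (1 + cos(2*x))/2.
An antiderivative is F(x) = x/2 + sin(2*x)/4.
Then F(pi/2) - F(0) = (pi/4) - (0) = pi/4.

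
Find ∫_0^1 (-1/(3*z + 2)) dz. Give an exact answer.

An antiderivative is F(z) = -log(3*z + 2)/3.
Then F(1) - F(0) = (-log(5)/3) - (-log(2)/3) = -log(5)/3 + log(2)/3.

-log(5)/3 + log(2)/3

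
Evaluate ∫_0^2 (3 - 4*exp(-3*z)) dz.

An antiderivative is F(z) = 3*z + 4*exp(-3*z)/3.
Then F(2) - F(0) = (4*exp(-6)/3 + 6) - (4/3) = 4*exp(-6)/3 + 14/3.

4*exp(-6)/3 + 14/3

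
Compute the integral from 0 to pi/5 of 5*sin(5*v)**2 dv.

Use the identity sin^2(5*v) = (1 - cos(10*v))/2.
An antiderivative is F(v) = 5*v/2 - sin(10*v)/4.
Then F(pi/5) - F(0) = (pi/2) - (0) = pi/2.

pi/2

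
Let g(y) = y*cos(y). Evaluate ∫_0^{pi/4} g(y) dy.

Integrate by parts once (u = y, dv = cos(y) dy).
An antiderivative is F(y) = y*sin(y) + cos(y).
Then F(pi/4) - F(0) = (sqrt(2)*(pi + 4)/8) - (1) = -1 + sqrt(2)*pi/8 + sqrt(2)/2.

-1 + sqrt(2)*pi/8 + sqrt(2)/2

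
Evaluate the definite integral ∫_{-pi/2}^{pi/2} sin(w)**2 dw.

pi/2

Use the identity sin^2(w) = (1 - cos(2*w))/2.
An antiderivative is F(w) = w/2 - sin(2*w)/4.
Then F(pi/2) - F(-pi/2) = (pi/4) - (-pi/4) = pi/2.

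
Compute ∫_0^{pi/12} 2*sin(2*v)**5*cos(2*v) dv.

Let u = sin(2*v), so du = 2*cos(2*v) dv. When v = 0, u = 0; when v = pi/12, u = 1/2.
The integral becomes ∫ u**5 du from 0 to 1/2, with antiderivative u**6/6.
Back in v: F(v) = sin(2*v)**6/6.
Then F(pi/12) - F(0) = (1/384) - (0) = 1/384.

1/384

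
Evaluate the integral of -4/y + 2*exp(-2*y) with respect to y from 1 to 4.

An antiderivative is F(y) = -4*log(y) - exp(-2*y).
Then F(4) - F(1) = (-8*log(2) - exp(-8)) - (-exp(-2)) = -8*log(2) - exp(-8) + exp(-2).

-8*log(2) - exp(-8) + exp(-2)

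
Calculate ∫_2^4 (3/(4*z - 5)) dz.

-3*log(3)/4 + 3*log(11)/4

An antiderivative is F(z) = 3*log(4*z - 5)/4.
Then F(4) - F(2) = (3*log(11)/4) - (3*log(3)/4) = -3*log(3)/4 + 3*log(11)/4.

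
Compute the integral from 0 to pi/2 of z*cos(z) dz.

-1 + pi/2

Integrate by parts once (u = z, dv = cos(z) dz).
An antiderivative is F(z) = z*sin(z) + cos(z).
Then F(pi/2) - F(0) = (pi/2) - (1) = -1 + pi/2.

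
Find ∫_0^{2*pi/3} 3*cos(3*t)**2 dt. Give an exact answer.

Use the identity cos^2(3*t) = (1 + cos(6*t))/2.
An antiderivative is F(t) = 3*t/2 + sin(6*t)/4.
Then F(2*pi/3) - F(0) = (pi) - (0) = pi.

pi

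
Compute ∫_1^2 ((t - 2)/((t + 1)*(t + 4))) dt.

Factor the denominator: t**2 + 5*t + 4 = (t + 4)(t + 1).
Partial fractions: (t - 2)/((t + 1)*(t + 4)) = 2/(t + 4) - 1/(t + 1).
An antiderivative is F(t) = -log(t + 1) + 2*log(t + 4).
Then F(2) - F(1) = (log(12)) - (log(25/2)) = log(24/25).

log(24/25)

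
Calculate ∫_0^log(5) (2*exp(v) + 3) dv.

An antiderivative is F(v) = 3*v + 2*exp(v).
Then F(log(5)) - F(0) = (3*log(5) + 10) - (2) = 3*log(5) + 8.

3*log(5) + 8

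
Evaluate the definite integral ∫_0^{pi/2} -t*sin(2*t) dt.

Integrate by parts once (u = t, dv = -sin(2*t) dt).
An antiderivative is F(t) = t*cos(2*t)/2 - sin(2*t)/4.
Then F(pi/2) - F(0) = (-pi/4) - (0) = -pi/4.

-pi/4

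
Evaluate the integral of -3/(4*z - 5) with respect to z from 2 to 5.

-3*log(5)/4

An antiderivative is F(z) = -3*log(4*z - 5)/4.
Then F(5) - F(2) = (-3*log(15)/4) - (-3*log(3)/4) = -3*log(5)/4.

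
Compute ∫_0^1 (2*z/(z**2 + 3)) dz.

log(4/3)

Let u = z**2 + 3, so du = 2*z dz. When z = 0, u = 3; when z = 1, u = 4.
The integral becomes ∫ 1/u du from 3 to 4, with antiderivative log(u).
Back in z: F(z) = log(z**2 + 3).
Then F(1) - F(0) = (log(4)) - (log(3)) = log(4/3).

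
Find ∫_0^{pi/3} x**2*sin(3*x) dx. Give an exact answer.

Integrate by parts twice (u = x^2, dv = sin(3*x) dx).
An antiderivative is F(x) = -x**2*cos(3*x)/3 + 2*x*sin(3*x)/9 + 2*cos(3*x)/27.
Then F(pi/3) - F(0) = (-2/27 + pi**2/27) - (2/27) = -4/27 + pi**2/27.

-4/27 + pi**2/27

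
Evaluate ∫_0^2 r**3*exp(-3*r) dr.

2/27 - 122*exp(-6)/27

Integrate by parts 3 times (u = r^3, dv = exp(-3*r) dr).
An antiderivative is F(r) = (-9*r**3 - 9*r**2 - 6*r - 2)*exp(-3*r)/27.
Then F(2) - F(0) = (-122*exp(-6)/27) - (-2/27) = 2/27 - 122*exp(-6)/27.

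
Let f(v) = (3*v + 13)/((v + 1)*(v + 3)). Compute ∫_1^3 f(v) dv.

Factor the denominator: v**2 + 4*v + 3 = (v + 3)(v + 1).
Partial fractions: (3*v + 13)/((v + 1)*(v + 3)) = -2/(v + 3) + 5/(v + 1).
An antiderivative is F(v) = 5*log(v + 1) - 2*log(v + 3).
Then F(3) - F(1) = (-2*log(3) + 8*log(2)) - (log(2)) = -2*log(3) + 7*log(2).

-2*log(3) + 7*log(2)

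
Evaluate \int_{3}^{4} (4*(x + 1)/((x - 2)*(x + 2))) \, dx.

Factor the denominator: x**2 - 4 = (x + 2)(x - 2).
Partial fractions: 4*(x + 1)/((x - 2)*(x + 2)) = 1/(x + 2) + 3/(x - 2).
An antiderivative is F(x) = 3*log(x - 2) + log(x + 2).
Then F(4) - F(3) = (log(48)) - (log(5)) = log(48/5).

log(48/5)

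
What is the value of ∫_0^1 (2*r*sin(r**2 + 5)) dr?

Let u = r**2 + 5, so du = 2*r dr. When r = 0, u = 5; when r = 1, u = 6.
The integral becomes ∫ sin(u) du from 5 to 6, with antiderivative -cos(u).
Back in r: F(r) = -cos(r**2 + 5).
Then F(1) - F(0) = (-cos(6)) - (-cos(5)) = -cos(6) + cos(5).

-cos(6) + cos(5)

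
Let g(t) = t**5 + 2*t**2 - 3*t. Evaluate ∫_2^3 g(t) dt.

By the power rule, an antiderivative is F(t) = t**6/6 + 2*t**3/3 - 3*t**2/2.
Then F(3) - F(2) = (126) - (10) = 116.

116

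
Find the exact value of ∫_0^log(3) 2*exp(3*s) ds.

Let u = exp(s), so du = exp(s) ds. When s = 0, u = 1; when s = log(3), u = 3.
The integral becomes 2·∫ u**2 du from 1 to 3, with antiderivative 2*u**3/3.
Back in s: F(s) = 2*exp(3*s)/3.
Then F(log(3)) - F(0) = (18) - (2/3) = 52/3.

52/3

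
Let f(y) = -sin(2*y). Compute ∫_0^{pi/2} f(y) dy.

-1

An antiderivative is F(y) = cos(2*y)/2.
Then F(pi/2) - F(0) = (-1/2) - (1/2) = -1.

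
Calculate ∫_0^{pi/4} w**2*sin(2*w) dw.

-1/4 + pi/8

Integrate by parts twice (u = w^2, dv = sin(2*w) dw).
An antiderivative is F(w) = -w**2*cos(2*w)/2 + w*sin(2*w)/2 + cos(2*w)/4.
Then F(pi/4) - F(0) = (pi/8) - (1/4) = -1/4 + pi/8.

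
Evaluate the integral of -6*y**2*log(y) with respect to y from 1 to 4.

Integrate by parts once (u = ln y, dv = -6*y**2 dy).
An antiderivative is F(y) = -2*y**3*(3*log(y) - 1)/3.
Then F(4) - F(1) = (128/3 - 256*log(2)) - (2/3) = 42 - 256*log(2).

42 - 256*log(2)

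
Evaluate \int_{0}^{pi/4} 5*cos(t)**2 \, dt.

Use the identity cos^2(t) = (1 + cos(2*t))/2.
An antiderivative is F(t) = 5*t/2 + 5*sin(2*t)/4.
Then F(pi/4) - F(0) = (5/4 + 5*pi/8) - (0) = 5/4 + 5*pi/8.

5/4 + 5*pi/8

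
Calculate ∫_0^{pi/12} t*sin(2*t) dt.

-sqrt(3)*pi/48 + 1/8

Integrate by parts once (u = t, dv = sin(2*t) dt).
An antiderivative is F(t) = -t*cos(2*t)/2 + sin(2*t)/4.
Then F(pi/12) - F(0) = (-sqrt(3)*pi/48 + 1/8) - (0) = -sqrt(3)*pi/48 + 1/8.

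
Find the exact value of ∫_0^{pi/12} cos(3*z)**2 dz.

Use the identity cos^2(3*z) = (1 + cos(6*z))/2.
An antiderivative is F(z) = z/2 + sin(6*z)/12.
Then F(pi/12) - F(0) = (1/12 + pi/24) - (0) = 1/12 + pi/24.

1/12 + pi/24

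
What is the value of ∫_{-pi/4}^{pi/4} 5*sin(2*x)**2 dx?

Use the identity sin^2(2*x) = (1 - cos(4*x))/2.
An antiderivative is F(x) = 5*x/2 - 5*sin(4*x)/8.
Then F(pi/4) - F(-pi/4) = (5*pi/8) - (-5*pi/8) = 5*pi/4.

5*pi/4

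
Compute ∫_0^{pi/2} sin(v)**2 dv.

pi/4

Use the identity sin^2(v) = (1 - cos(2*v))/2.
An antiderivative is F(v) = v/2 - sin(2*v)/4.
Then F(pi/2) - F(0) = (pi/4) - (0) = pi/4.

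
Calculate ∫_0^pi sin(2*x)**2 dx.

pi/2

Use the identity sin^2(2*x) = (1 - cos(4*x))/2.
An antiderivative is F(x) = x/2 - sin(4*x)/8.
Then F(pi) - F(0) = (pi/2) - (0) = pi/2.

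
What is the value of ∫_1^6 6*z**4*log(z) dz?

-1866 + 46656*log(6)/5

Integrate by parts once (u = ln z, dv = 6*z**4 dz).
An antiderivative is F(z) = 6*z**5*(5*log(z) - 1)/25.
Then F(6) - F(1) = (-46656/25 + 46656*log(6)/5) - (-6/25) = -1866 + 46656*log(6)/5.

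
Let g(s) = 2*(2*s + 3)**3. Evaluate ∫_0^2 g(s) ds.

Let u = 2*s + 3, so du = 2 ds. When s = 0, u = 3; when s = 2, u = 7.
The integral becomes ∫ u**3 du from 3 to 7, with antiderivative u**4/4.
Back in s: F(s) = (2*s + 3)**4/4.
Then F(2) - F(0) = (2401/4) - (81/4) = 580.

580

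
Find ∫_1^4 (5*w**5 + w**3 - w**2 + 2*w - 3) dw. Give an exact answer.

13845/4

By the power rule, an antiderivative is F(w) = 5*w**6/6 + w**4/4 - w**3/3 + w**2 - 3*w.
Then F(4) - F(1) = (3460) - (-5/4) = 13845/4.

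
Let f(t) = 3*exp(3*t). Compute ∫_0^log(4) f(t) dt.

63

Let u = exp(t), so du = exp(t) dt. When t = 0, u = 1; when t = log(4), u = 4.
The integral becomes 3·∫ u**2 du from 1 to 4, with antiderivative u**3.
Back in t: F(t) = exp(3*t).
Then F(log(4)) - F(0) = (64) - (1) = 63.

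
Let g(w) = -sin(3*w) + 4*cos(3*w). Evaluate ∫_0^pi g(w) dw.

An antiderivative is F(w) = 4*sin(3*w)/3 + cos(3*w)/3.
Then F(pi) - F(0) = (-1/3) - (1/3) = -2/3.

-2/3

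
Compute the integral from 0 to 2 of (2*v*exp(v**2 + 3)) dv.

Let u = v**2 + 3, so du = 2*v dv. When v = 0, u = 3; when v = 2, u = 7.
The integral becomes ∫ exp(u) du from 3 to 7, with antiderivative exp(u).
Back in v: F(v) = exp(v**2 + 3).
Then F(2) - F(0) = (exp(7)) - (exp(3)) = -exp(3) + exp(7).

-exp(3) + exp(7)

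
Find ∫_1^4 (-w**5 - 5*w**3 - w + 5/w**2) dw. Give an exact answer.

-1005

By the power rule, an antiderivative is F(w) = -w**6/6 - 5*w**4/4 - w**2/2 - 5/w.
Then F(4) - F(1) = (-12143/12) - (-83/12) = -1005.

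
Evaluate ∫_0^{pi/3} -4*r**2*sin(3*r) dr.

16/27 - 4*pi**2/27

Integrate by parts twice (u = r^2, dv = -4*sin(3*r) dr).
An antiderivative is F(r) = 4*r**2*cos(3*r)/3 - 8*r*sin(3*r)/9 - 8*cos(3*r)/27.
Then F(pi/3) - F(0) = (8/27 - 4*pi**2/27) - (-8/27) = 16/27 - 4*pi**2/27.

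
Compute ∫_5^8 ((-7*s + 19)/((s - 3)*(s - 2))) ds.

-2*log(5) - 3*log(2)

Factor the denominator: s**2 - 5*s + 6 = (s - 2)(s - 3).
Partial fractions: (-7*s + 19)/((s - 3)*(s - 2)) = -5/(s - 2) - 2/(s - 3).
An antiderivative is F(s) = -2*log(s - 3) - 5*log(s - 2).
Then F(8) - F(5) = (-5*log(3) - 5*log(2) - 2*log(5)) - (-5*log(3) - 2*log(2)) = -2*log(5) - 3*log(2).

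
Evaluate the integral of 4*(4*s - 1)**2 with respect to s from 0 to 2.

Let u = 4*s - 1, so du = 4 ds. When s = 0, u = -1; when s = 2, u = 7.
The integral becomes ∫ u**2 du from -1 to 7, with antiderivative u**3/3.
Back in s: F(s) = (4*s - 1)**3/3.
Then F(2) - F(0) = (343/3) - (-1/3) = 344/3.

344/3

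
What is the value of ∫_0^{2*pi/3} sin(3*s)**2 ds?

pi/3

Use the identity sin^2(3*s) = (1 - cos(6*s))/2.
An antiderivative is F(s) = s/2 - sin(6*s)/12.
Then F(2*pi/3) - F(0) = (pi/3) - (0) = pi/3.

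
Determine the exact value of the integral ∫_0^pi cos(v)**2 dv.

Use the identity cos^2(v) = (1 + cos(2*v))/2.
An antiderivative is F(v) = v/2 + sin(2*v)/4.
Then F(pi) - F(0) = (pi/2) - (0) = pi/2.

pi/2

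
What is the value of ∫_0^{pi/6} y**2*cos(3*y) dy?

-2/27 + pi**2/108

Integrate by parts twice (u = y^2, dv = cos(3*y) dy).
An antiderivative is F(y) = y**2*sin(3*y)/3 + 2*y*cos(3*y)/9 - 2*sin(3*y)/27.
Then F(pi/6) - F(0) = (-2/27 + pi**2/108) - (0) = -2/27 + pi**2/108.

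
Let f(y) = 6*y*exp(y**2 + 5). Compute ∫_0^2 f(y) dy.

-3*(1 - exp(4))*exp(5)

Let u = y**2 + 5, so du = 2*y dy. When y = 0, u = 5; when y = 2, u = 9.
The integral becomes 3·∫ exp(u) du from 5 to 9, with antiderivative 3*exp(u).
Back in y: F(y) = 3*exp(y**2 + 5).
Then F(2) - F(0) = (3*exp(9)) - (3*exp(5)) = -3*(1 - exp(4))*exp(5).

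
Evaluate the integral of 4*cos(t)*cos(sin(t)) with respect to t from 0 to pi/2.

Let u = sin(t), so du = cos(t) dt. When t = 0, u = 0; when t = pi/2, u = 1.
The integral becomes 4·∫ cos(u) du from 0 to 1, with antiderivative 4*sin(u).
Back in t: F(t) = 4*sin(sin(t)).
Then F(pi/2) - F(0) = (4*sin(1)) - (0) = 4*sin(1).

4*sin(1)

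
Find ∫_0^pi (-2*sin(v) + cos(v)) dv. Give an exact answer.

-4

An antiderivative is F(v) = sin(v) + 2*cos(v).
Then F(pi) - F(0) = (-2) - (2) = -4.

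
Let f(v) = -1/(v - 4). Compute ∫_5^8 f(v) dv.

An antiderivative is F(v) = -log(v - 4).
Then F(8) - F(5) = (-log(4)) - (0) = -log(4).

-log(4)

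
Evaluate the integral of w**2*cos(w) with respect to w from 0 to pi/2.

Integrate by parts twice (u = w^2, dv = cos(w) dw).
An antiderivative is F(w) = w**2*sin(w) + 2*w*cos(w) - 2*sin(w).
Then F(pi/2) - F(0) = (-2 + pi**2/4) - (0) = -2 + pi**2/4.

-2 + pi**2/4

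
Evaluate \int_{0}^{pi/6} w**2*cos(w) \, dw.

Integrate by parts twice (u = w^2, dv = cos(w) dw).
An antiderivative is F(w) = w**2*sin(w) + 2*w*cos(w) - 2*sin(w).
Then F(pi/6) - F(0) = (-1 + pi**2/72 + sqrt(3)*pi/6) - (0) = -1 + pi**2/72 + sqrt(3)*pi/6.

-1 + pi**2/72 + sqrt(3)*pi/6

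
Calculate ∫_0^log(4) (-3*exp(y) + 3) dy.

-9 + log(64)

An antiderivative is F(y) = 3*y - 3*exp(y).
Then F(log(4)) - F(0) = (-12 + 6*log(2)) - (-3) = -9 + log(64).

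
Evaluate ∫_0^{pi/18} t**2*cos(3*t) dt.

-1/27 + pi**2/1944 + sqrt(3)*pi/162

Integrate by parts twice (u = t^2, dv = cos(3*t) dt).
An antiderivative is F(t) = t**2*sin(3*t)/3 + 2*t*cos(3*t)/9 - 2*sin(3*t)/27.
Then F(pi/18) - F(0) = (-1/27 + pi**2/1944 + sqrt(3)*pi/162) - (0) = -1/27 + pi**2/1944 + sqrt(3)*pi/162.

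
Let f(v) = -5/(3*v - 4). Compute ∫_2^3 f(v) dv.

-5*log(5)/3 + 5*log(2)/3

An antiderivative is F(v) = -5*log(3*v - 4)/3.
Then F(3) - F(2) = (-5*log(5)/3) - (-5*log(2)/3) = -5*log(5)/3 + 5*log(2)/3.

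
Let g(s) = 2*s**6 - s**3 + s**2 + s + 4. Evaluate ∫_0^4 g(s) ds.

By the power rule, an antiderivative is F(s) = 2*s**7/7 - s**4/4 + s**3/3 + s**2/2 + 4*s.
Then F(4) - F(0) = (97912/21) - (0) = 97912/21.

97912/21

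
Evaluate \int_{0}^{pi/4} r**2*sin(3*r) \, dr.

Integrate by parts twice (u = r^2, dv = sin(3*r) dr).
An antiderivative is F(r) = -r**2*cos(3*r)/3 + 2*r*sin(3*r)/9 + 2*cos(3*r)/27.
Then F(pi/4) - F(0) = (sqrt(2)*(-32 + 24*pi + 9*pi**2)/864) - (2/27) = -2/27 - sqrt(2)/27 + sqrt(2)*pi/36 + sqrt(2)*pi**2/96.

-2/27 - sqrt(2)/27 + sqrt(2)*pi/36 + sqrt(2)*pi**2/96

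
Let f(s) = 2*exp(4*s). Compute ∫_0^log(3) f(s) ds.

40

Let u = exp(s), so du = exp(s) ds. When s = 0, u = 1; when s = log(3), u = 3.
The integral becomes 2·∫ u**3 du from 1 to 3, with antiderivative u**4/2.
Back in s: F(s) = exp(4*s)/2.
Then F(log(3)) - F(0) = (81/2) - (1/2) = 40.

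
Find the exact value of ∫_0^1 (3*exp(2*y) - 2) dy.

-7/2 + 3*exp(2)/2

An antiderivative is F(y) = 3*exp(2*y)/2 - 2*y.
Then F(1) - F(0) = (-2 + 3*exp(2)/2) - (3/2) = -7/2 + 3*exp(2)/2.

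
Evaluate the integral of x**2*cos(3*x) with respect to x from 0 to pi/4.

Integrate by parts twice (u = x^2, dv = cos(3*x) dx).
An antiderivative is F(x) = x**2*sin(3*x)/3 + 2*x*cos(3*x)/9 - 2*sin(3*x)/27.
Then F(pi/4) - F(0) = (sqrt(2)*(-24*pi - 32 + 9*pi**2)/864) - (0) = sqrt(2)*(-24*pi - 32 + 9*pi**2)/864.

sqrt(2)*(-24*pi - 32 + 9*pi**2)/864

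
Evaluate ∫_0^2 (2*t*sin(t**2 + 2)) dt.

Let u = t**2 + 2, so du = 2*t dt. When t = 0, u = 2; when t = 2, u = 6.
The integral becomes ∫ sin(u) du from 2 to 6, with antiderivative -cos(u).
Back in t: F(t) = -cos(t**2 + 2).
Then F(2) - F(0) = (-cos(6)) - (-cos(2)) = -cos(6) + cos(2).

-cos(6) + cos(2)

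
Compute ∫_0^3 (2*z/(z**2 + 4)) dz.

Let u = z**2 + 4, so du = 2*z dz. When z = 0, u = 4; when z = 3, u = 13.
The integral becomes ∫ 1/u du from 4 to 13, with antiderivative log(u).
Back in z: F(z) = log(z**2 + 4).
Then F(3) - F(0) = (log(13)) - (log(4)) = log(13/4).

log(13/4)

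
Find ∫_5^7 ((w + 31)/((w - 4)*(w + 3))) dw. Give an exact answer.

Factor the denominator: w**2 - w - 12 = (w + 3)(w - 4).
Partial fractions: (w + 31)/((w - 4)*(w + 3)) = -4/(w + 3) + 5/(w - 4).
An antiderivative is F(w) = 5*log(w - 4) - 4*log(w + 3).
Then F(7) - F(5) = (-4*log(5) - 4*log(2) + 5*log(3)) - (-12*log(2)) = -4*log(5) + 5*log(3) + 8*log(2).

-4*log(5) + 5*log(3) + 8*log(2)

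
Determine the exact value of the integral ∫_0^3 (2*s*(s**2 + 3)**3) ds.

Let u = s**2 + 3, so du = 2*s ds. When s = 0, u = 3; when s = 3, u = 12.
The integral becomes ∫ u**3 du from 3 to 12, with antiderivative u**4/4.
Back in s: F(s) = (s**2 + 3)**4/4.
Then F(3) - F(0) = (5184) - (81/4) = 20655/4.

20655/4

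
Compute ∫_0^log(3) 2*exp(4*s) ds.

40

Let u = exp(s), so du = exp(s) ds. When s = 0, u = 1; when s = log(3), u = 3.
The integral becomes 2·∫ u**3 du from 1 to 3, with antiderivative u**4/2.
Back in s: F(s) = exp(4*s)/2.
Then F(log(3)) - F(0) = (81/2) - (1/2) = 40.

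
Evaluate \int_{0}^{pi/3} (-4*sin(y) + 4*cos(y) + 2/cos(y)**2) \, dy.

-2 + 4*sqrt(3)

An antiderivative is F(y) = 4*sin(y) + 4*cos(y) + 2*tan(y).
Then F(pi/3) - F(0) = (2 + 4*sqrt(3)) - (4) = -2 + 4*sqrt(3).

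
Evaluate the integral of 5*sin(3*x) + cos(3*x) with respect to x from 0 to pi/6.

2

An antiderivative is F(x) = sin(3*x)/3 - 5*cos(3*x)/3.
Then F(pi/6) - F(0) = (1/3) - (-5/3) = 2.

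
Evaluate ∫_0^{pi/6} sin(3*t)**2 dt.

pi/12

Use the identity sin^2(3*t) = (1 - cos(6*t))/2.
An antiderivative is F(t) = t/2 - sin(6*t)/12.
Then F(pi/6) - F(0) = (pi/12) - (0) = pi/12.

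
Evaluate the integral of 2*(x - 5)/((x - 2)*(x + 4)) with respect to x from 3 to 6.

-3*log(7) + log(2) + 3*log(5)

Factor the denominator: x**2 + 2*x - 8 = (x + 4)(x - 2).
Partial fractions: 2*(x - 5)/((x - 2)*(x + 4)) = 3/(x + 4) - 1/(x - 2).
An antiderivative is F(x) = -log(x - 2) + 3*log(x + 4).
Then F(6) - F(3) = (log(2) + 3*log(5)) - (3*log(7)) = -3*log(7) + log(2) + 3*log(5).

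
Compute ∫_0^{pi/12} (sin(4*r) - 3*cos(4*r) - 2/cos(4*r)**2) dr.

1/8 - 7*sqrt(3)/8

An antiderivative is F(r) = -3*sin(4*r)/4 - cos(4*r)/4 - tan(4*r)/2.
Then F(pi/12) - F(0) = (-7*sqrt(3)/8 - 1/8) - (-1/4) = 1/8 - 7*sqrt(3)/8.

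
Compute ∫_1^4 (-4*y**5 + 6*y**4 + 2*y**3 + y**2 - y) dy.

By the power rule, an antiderivative is F(y) = -2*y**6/3 + 6*y**5/5 + y**4/2 + y**3/3 - y**2/2.
Then F(4) - F(1) = (-20408/15) - (13/15) = -6807/5.

-6807/5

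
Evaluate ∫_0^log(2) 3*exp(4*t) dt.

Let u = exp(t), so du = exp(t) dt. When t = 0, u = 1; when t = log(2), u = 2.
The integral becomes 3·∫ u**3 du from 1 to 2, with antiderivative 3*u**4/4.
Back in t: F(t) = 3*exp(4*t)/4.
Then F(log(2)) - F(0) = (12) - (3/4) = 45/4.

45/4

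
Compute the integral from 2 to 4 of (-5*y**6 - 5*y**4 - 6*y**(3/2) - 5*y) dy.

By the power rule, an antiderivative is F(y) = -5*y**7/7 - 12*y**(5/2)/5 - y**5 - 5*y**2/2.
Then F(4) - F(2) = (-449528/35) - (-934/7 - 48*sqrt(2)/5) = -444858/35 + 48*sqrt(2)/5.

-444858/35 + 48*sqrt(2)/5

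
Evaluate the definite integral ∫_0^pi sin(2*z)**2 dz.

pi/2

Use the identity sin^2(2*z) = (1 - cos(4*z))/2.
An antiderivative is F(z) = z/2 - sin(4*z)/8.
Then F(pi) - F(0) = (pi/2) - (0) = pi/2.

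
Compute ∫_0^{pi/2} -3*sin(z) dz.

-3

An antiderivative is F(z) = 3*cos(z).
Then F(pi/2) - F(0) = (0) - (3) = -3.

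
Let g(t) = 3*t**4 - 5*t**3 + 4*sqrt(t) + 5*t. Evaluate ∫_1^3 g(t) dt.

8*sqrt(3) + 938/15

By the power rule, an antiderivative is F(t) = 3*t**5/5 - 5*t**4/4 + 8*t**(3/2)/3 + 5*t**2/2.
Then F(3) - F(1) = (8*sqrt(3) + 1341/20) - (271/60) = 8*sqrt(3) + 938/15.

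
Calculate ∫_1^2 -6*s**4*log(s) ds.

186/25 - 192*log(2)/5

Integrate by parts once (u = ln s, dv = -6*s**4 ds).
An antiderivative is F(s) = -6*s**5*(5*log(s) - 1)/25.
Then F(2) - F(1) = (192/25 - 192*log(2)/5) - (6/25) = 186/25 - 192*log(2)/5.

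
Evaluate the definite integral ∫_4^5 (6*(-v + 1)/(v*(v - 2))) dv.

-3*log(5) - 3*log(3) + 9*log(2)

Factor the denominator: v**2 - 2*v = v(v - 2).
Partial fractions: 6*(-v + 1)/(v*(v - 2)) = -3/v - 3/(v - 2).
An antiderivative is F(v) = -3*log(v) - 3*log(v - 2).
Then F(5) - F(4) = (-3*log(5) - 3*log(3)) - (-9*log(2)) = -3*log(5) - 3*log(3) + 9*log(2).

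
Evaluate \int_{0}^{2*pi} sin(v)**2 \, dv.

Use the identity sin^2(v) = (1 - cos(2*v))/2.
An antiderivative is F(v) = v/2 - sin(2*v)/4.
Then F(2*pi) - F(0) = (pi) - (0) = pi.

pi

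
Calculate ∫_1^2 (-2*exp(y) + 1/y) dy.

An antiderivative is F(y) = -2*exp(y) + log(y).
Then F(2) - F(1) = (-2*exp(2) + log(2)) - (-2*exp(1)) = -2*exp(2) + log(2) + 2*exp(1).

-2*exp(2) + log(2) + 2*exp(1)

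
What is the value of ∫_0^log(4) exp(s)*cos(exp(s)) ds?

-sin(1) + sin(4)

Let u = exp(s), so du = exp(s) ds. When s = 0, u = 1; when s = log(4), u = 4.
The integral becomes ∫ cos(u) du from 1 to 4, with antiderivative sin(u).
Back in s: F(s) = sin(exp(s)).
Then F(log(4)) - F(0) = (sin(4)) - (sin(1)) = -sin(1) + sin(4).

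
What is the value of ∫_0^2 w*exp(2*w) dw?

Integrate by parts once (u = w, dv = exp(2*w) dw).
An antiderivative is F(w) = (2*w - 1)*exp(2*w)/4.
Then F(2) - F(0) = (3*exp(4)/4) - (-1/4) = 1/4 + 3*exp(4)/4.

1/4 + 3*exp(4)/4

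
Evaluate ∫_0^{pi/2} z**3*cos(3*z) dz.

Integrate by parts 3 times (u = z^3, dv = cos(3*z) dz).
An antiderivative is F(z) = z**3*sin(3*z)/3 + z**2*cos(3*z)/3 - 2*z*sin(3*z)/9 - 2*cos(3*z)/27.
Then F(pi/2) - F(0) = (-pi**3/24 + pi/9) - (-2/27) = -pi**3/24 + 2/27 + pi/9.

-pi**3/24 + 2/27 + pi/9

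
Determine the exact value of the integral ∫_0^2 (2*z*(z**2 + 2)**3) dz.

320

Let u = z**2 + 2, so du = 2*z dz. When z = 0, u = 2; when z = 2, u = 6.
The integral becomes ∫ u**3 du from 2 to 6, with antiderivative u**4/4.
Back in z: F(z) = (z**2 + 2)**4/4.
Then F(2) - F(0) = (324) - (4) = 320.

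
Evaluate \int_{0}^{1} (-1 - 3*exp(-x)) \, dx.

-4 + 3*exp(-1)

An antiderivative is F(x) = -x + 3*exp(-x).
Then F(1) - F(0) = (-1 + 3*exp(-1)) - (3) = -4 + 3*exp(-1).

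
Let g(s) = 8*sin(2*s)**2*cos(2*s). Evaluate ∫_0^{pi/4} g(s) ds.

Let u = sin(2*s), so du = 2*cos(2*s) ds. When s = 0, u = 0; when s = pi/4, u = 1.
The integral becomes 4·∫ u**2 du from 0 to 1, with antiderivative 4*u**3/3.
Back in s: F(s) = 4*sin(2*s)**3/3.
Then F(pi/4) - F(0) = (4/3) - (0) = 4/3.

4/3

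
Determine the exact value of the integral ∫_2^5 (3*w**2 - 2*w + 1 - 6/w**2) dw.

By the power rule, an antiderivative is F(w) = w**3 - w**2 + w + 6/w.
Then F(5) - F(2) = (531/5) - (9) = 486/5.

486/5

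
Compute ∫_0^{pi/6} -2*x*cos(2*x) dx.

-sqrt(3)*pi/12 + 1/4

Integrate by parts once (u = x, dv = -2*cos(2*x) dx).
An antiderivative is F(x) = -x*sin(2*x) - cos(2*x)/2.
Then F(pi/6) - F(0) = (-sqrt(3)*pi/12 - 1/4) - (-1/2) = -sqrt(3)*pi/12 + 1/4.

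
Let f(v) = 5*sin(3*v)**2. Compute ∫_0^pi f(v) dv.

5*pi/2

Use the identity sin^2(3*v) = (1 - cos(6*v))/2.
An antiderivative is F(v) = 5*v/2 - 5*sin(6*v)/12.
Then F(pi) - F(0) = (5*pi/2) - (0) = 5*pi/2.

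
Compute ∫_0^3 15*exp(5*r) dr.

Let u = 5*r, so du = 5 dr. When r = 0, u = 0; when r = 3, u = 15.
The integral becomes 3·∫ exp(u) du from 0 to 15, with antiderivative 3*exp(u).
Back in r: F(r) = 3*exp(5*r).
Then F(3) - F(0) = (3*exp(15)) - (3) = -3 + 3*exp(15).

-3 + 3*exp(15)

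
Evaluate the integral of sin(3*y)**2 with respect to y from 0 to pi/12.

-1/12 + pi/24

Use the identity sin^2(3*y) = (1 - cos(6*y))/2.
An antiderivative is F(y) = y/2 - sin(6*y)/12.
Then F(pi/12) - F(0) = (-1/12 + pi/24) - (0) = -1/12 + pi/24.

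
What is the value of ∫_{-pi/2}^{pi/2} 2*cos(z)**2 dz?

pi

Use the identity cos^2(z) = (1 + cos(2*z))/2.
An antiderivative is F(z) = z + sin(2*z)/2.
Then F(pi/2) - F(-pi/2) = (pi/2) - (-pi/2) = pi.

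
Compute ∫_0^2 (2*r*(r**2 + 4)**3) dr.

960

Let u = r**2 + 4, so du = 2*r dr. When r = 0, u = 4; when r = 2, u = 8.
The integral becomes ∫ u**3 du from 4 to 8, with antiderivative u**4/4.
Back in r: F(r) = (r**2 + 4)**4/4.
Then F(2) - F(0) = (1024) - (64) = 960.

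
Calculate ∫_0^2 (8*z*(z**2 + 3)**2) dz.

1264/3

Let u = z**2 + 3, so du = 2*z dz. When z = 0, u = 3; when z = 2, u = 7.
The integral becomes 4·∫ u**2 du from 3 to 7, with antiderivative 4*u**3/3.
Back in z: F(z) = 4*(z**2 + 3)**3/3.
Then F(2) - F(0) = (1372/3) - (36) = 1264/3.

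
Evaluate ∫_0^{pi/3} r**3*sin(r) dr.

-3*sqrt(3) - pi**3/54 + sqrt(3)*pi**2/6 + pi

Integrate by parts 3 times (u = r^3, dv = sin(r) dr).
An antiderivative is F(r) = -r**3*cos(r) + 3*r**2*sin(r) + 6*r*cos(r) - 6*sin(r).
Then F(pi/3) - F(0) = (-3*sqrt(3) - pi**3/54 + sqrt(3)*pi**2/6 + pi) - (0) = -3*sqrt(3) - pi**3/54 + sqrt(3)*pi**2/6 + pi.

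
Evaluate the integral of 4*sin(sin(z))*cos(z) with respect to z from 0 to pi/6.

Let u = sin(z), so du = cos(z) dz. When z = 0, u = 0; when z = pi/6, u = 1/2.
The integral becomes 4·∫ sin(u) du from 0 to 1/2, with antiderivative -4*cos(u).
Back in z: F(z) = -4*cos(sin(z)).
Then F(pi/6) - F(0) = (-4*cos(1/2)) - (-4) = 4 - 4*cos(1/2).

4 - 4*cos(1/2)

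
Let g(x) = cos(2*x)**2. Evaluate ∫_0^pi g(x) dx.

pi/2

Use the identity cos^2(2*x) = (1 + cos(4*x))/2.
An antiderivative is F(x) = x/2 + sin(4*x)/8.
Then F(pi) - F(0) = (pi/2) - (0) = pi/2.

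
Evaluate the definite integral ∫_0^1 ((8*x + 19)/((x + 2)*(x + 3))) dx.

-2*log(3) + 7*log(2)

Factor the denominator: x**2 + 5*x + 6 = (x + 3)(x + 2).
Partial fractions: (8*x + 19)/((x + 2)*(x + 3)) = 5/(x + 3) + 3/(x + 2).
An antiderivative is F(x) = 3*log(x + 2) + 5*log(x + 3).
Then F(1) - F(0) = (3*log(3) + 10*log(2)) - (3*log(2) + 5*log(3)) = -2*log(3) + 7*log(2).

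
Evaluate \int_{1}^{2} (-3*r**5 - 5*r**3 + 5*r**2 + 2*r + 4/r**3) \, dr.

By the power rule, an antiderivative is F(r) = -r**6/2 - 5*r**4/4 + 5*r**3/3 + r**2 - 2/r**2.
Then F(2) - F(1) = (-211/6) - (-13/12) = -409/12.

-409/12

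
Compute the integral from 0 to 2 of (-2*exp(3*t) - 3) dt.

An antiderivative is F(t) = -2*exp(3*t)/3 - 3*t.
Then F(2) - F(0) = (-2*exp(6)/3 - 6) - (-2/3) = -2*exp(6)/3 - 16/3.

-2*exp(6)/3 - 16/3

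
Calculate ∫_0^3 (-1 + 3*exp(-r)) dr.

An antiderivative is F(r) = -r - 3*exp(-r).
Then F(3) - F(0) = (-3 - 3*exp(-3)) - (-3) = -3*exp(-3).

-3*exp(-3)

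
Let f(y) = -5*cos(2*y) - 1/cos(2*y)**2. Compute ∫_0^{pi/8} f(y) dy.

An antiderivative is F(y) = -5*sin(2*y)/2 - tan(2*y)/2.
Then F(pi/8) - F(0) = (-5*sqrt(2)/4 - 1/2) - (0) = -5*sqrt(2)/4 - 1/2.

-5*sqrt(2)/4 - 1/2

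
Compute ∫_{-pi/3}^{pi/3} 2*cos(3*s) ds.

An antiderivative is F(s) = 2*sin(3*s)/3.
Then F(pi/3) - F(-pi/3) = (0) - (0) = 0.

0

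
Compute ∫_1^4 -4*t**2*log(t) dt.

28 - 512*log(2)/3

Integrate by parts once (u = ln t, dv = -4*t**2 dt).
An antiderivative is F(t) = -4*t**3*(3*log(t) - 1)/9.
Then F(4) - F(1) = (256/9 - 512*log(2)/3) - (4/9) = 28 - 512*log(2)/3.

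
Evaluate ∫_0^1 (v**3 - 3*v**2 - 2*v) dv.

-7/4

By the power rule, an antiderivative is F(v) = v**4/4 - v**3 - v**2.
Then F(1) - F(0) = (-7/4) - (0) = -7/4.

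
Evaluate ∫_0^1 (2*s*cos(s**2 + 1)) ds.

-sin(1) + sin(2)

Let u = s**2 + 1, so du = 2*s ds. When s = 0, u = 1; when s = 1, u = 2.
The integral becomes ∫ cos(u) du from 1 to 2, with antiderivative sin(u).
Back in s: F(s) = sin(s**2 + 1).
Then F(1) - F(0) = (sin(2)) - (sin(1)) = -sin(1) + sin(2).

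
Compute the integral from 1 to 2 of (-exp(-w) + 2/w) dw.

-exp(-1) + exp(-2) + 2*log(2)

An antiderivative is F(w) = 2*log(w) + exp(-w).
Then F(2) - F(1) = (exp(-2) + 2*log(2)) - (exp(-1)) = -exp(-1) + exp(-2) + 2*log(2).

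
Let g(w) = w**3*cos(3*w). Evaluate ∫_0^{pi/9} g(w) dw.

-sqrt(3)*pi/81 + sqrt(3)*pi**3/4374 + pi**2/486 + 1/27

Integrate by parts 3 times (u = w^3, dv = cos(3*w) dw).
An antiderivative is F(w) = w**3*sin(3*w)/3 + w**2*cos(3*w)/3 - 2*w*sin(3*w)/9 - 2*cos(3*w)/27.
Then F(pi/9) - F(0) = (-sqrt(3)*pi/81 - 1/27 + sqrt(3)*pi**3/4374 + pi**2/486) - (-2/27) = -sqrt(3)*pi/81 + sqrt(3)*pi**3/4374 + pi**2/486 + 1/27.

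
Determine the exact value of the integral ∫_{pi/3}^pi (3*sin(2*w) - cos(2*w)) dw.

An antiderivative is F(w) = -sin(2*w)/2 - 3*cos(2*w)/2.
Then F(pi) - F(pi/3) = (-3/2) - (3/4 - sqrt(3)/4) = -9/4 + sqrt(3)/4.

-9/4 + sqrt(3)/4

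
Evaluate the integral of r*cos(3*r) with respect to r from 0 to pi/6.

-1/9 + pi/18

Integrate by parts once (u = r, dv = cos(3*r) dr).
An antiderivative is F(r) = r*sin(3*r)/3 + cos(3*r)/9.
Then F(pi/6) - F(0) = (pi/18) - (1/9) = -1/9 + pi/18.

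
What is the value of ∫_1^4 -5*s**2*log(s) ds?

35 - 640*log(2)/3

Integrate by parts once (u = ln s, dv = -5*s**2 ds).
An antiderivative is F(s) = -5*s**3*(3*log(s) - 1)/9.
Then F(4) - F(1) = (320/9 - 640*log(2)/3) - (5/9) = 35 - 640*log(2)/3.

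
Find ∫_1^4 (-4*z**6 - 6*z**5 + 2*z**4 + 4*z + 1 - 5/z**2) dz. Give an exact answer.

By the power rule, an antiderivative is F(z) = -4*z**7/7 - z**6 + 2*z**5/5 + 2*z**2 + z + 5/z.
Then F(4) - F(1) = (-1821601/140) - (239/35) = -1822557/140.

-1822557/140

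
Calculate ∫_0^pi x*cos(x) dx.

Integrate by parts once (u = x, dv = cos(x) dx).
An antiderivative is F(x) = x*sin(x) + cos(x).
Then F(pi) - F(0) = (-1) - (1) = -2.

-2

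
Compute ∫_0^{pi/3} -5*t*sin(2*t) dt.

Integrate by parts once (u = t, dv = -5*sin(2*t) dt).
An antiderivative is F(t) = 5*t*cos(2*t)/2 - 5*sin(2*t)/4.
Then F(pi/3) - F(0) = (-5*pi/12 - 5*sqrt(3)/8) - (0) = -5*pi/12 - 5*sqrt(3)/8.

-5*pi/12 - 5*sqrt(3)/8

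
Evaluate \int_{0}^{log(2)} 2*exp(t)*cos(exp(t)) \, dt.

Let u = exp(t), so du = exp(t) dt. When t = 0, u = 1; when t = log(2), u = 2.
The integral becomes 2·∫ cos(u) du from 1 to 2, with antiderivative 2*sin(u).
Back in t: F(t) = 2*sin(exp(t)).
Then F(log(2)) - F(0) = (2*sin(2)) - (2*sin(1)) = -2*sin(1) + 2*sin(2).

-2*sin(1) + 2*sin(2)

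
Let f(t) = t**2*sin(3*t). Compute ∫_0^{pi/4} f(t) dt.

Integrate by parts twice (u = t^2, dv = sin(3*t) dt).
An antiderivative is F(t) = -t**2*cos(3*t)/3 + 2*t*sin(3*t)/9 + 2*cos(3*t)/27.
Then F(pi/4) - F(0) = (sqrt(2)*(-32 + 24*pi + 9*pi**2)/864) - (2/27) = -2/27 - sqrt(2)/27 + sqrt(2)*pi/36 + sqrt(2)*pi**2/96.

-2/27 - sqrt(2)/27 + sqrt(2)*pi/36 + sqrt(2)*pi**2/96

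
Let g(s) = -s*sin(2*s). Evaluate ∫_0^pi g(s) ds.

pi/2

Integrate by parts once (u = s, dv = -sin(2*s) ds).
An antiderivative is F(s) = s*cos(2*s)/2 - sin(2*s)/4.
Then F(pi) - F(0) = (pi/2) - (0) = pi/2.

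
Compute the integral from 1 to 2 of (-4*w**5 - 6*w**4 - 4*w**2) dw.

By the power rule, an antiderivative is F(w) = -2*w**6/3 - 6*w**5/5 - 4*w**3/3.
Then F(2) - F(1) = (-1376/15) - (-16/5) = -1328/15.

-1328/15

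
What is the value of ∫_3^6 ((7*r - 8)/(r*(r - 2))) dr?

10*log(2)

Factor the denominator: r**2 - 2*r = r(r - 2).
Partial fractions: (7*r - 8)/(r*(r - 2)) = 4/r + 3/(r - 2).
An antiderivative is F(r) = 4*log(r) + 3*log(r - 2).
Then F(6) - F(3) = (4*log(3) + 10*log(2)) - (log(81)) = 10*log(2).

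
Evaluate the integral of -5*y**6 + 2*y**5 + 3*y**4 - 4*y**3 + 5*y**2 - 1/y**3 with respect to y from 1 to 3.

-381362/315

By the power rule, an antiderivative is F(y) = -5*y**7/7 + y**6/3 + 3*y**5/5 - y**4 + 5*y**3/3 + 1/(2*y**2).
Then F(3) - F(1) = (-761851/630) - (97/70) = -381362/315.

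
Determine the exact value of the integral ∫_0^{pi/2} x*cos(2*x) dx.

Integrate by parts once (u = x, dv = cos(2*x) dx).
An antiderivative is F(x) = x*sin(2*x)/2 + cos(2*x)/4.
Then F(pi/2) - F(0) = (-1/4) - (1/4) = -1/2.

-1/2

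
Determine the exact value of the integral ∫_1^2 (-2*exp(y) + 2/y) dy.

-2*exp(2) + 2*log(2) + 2*exp(1)

An antiderivative is F(y) = -2*exp(y) + 2*log(y).
Then F(2) - F(1) = (-2*exp(2) + 2*log(2)) - (-2*exp(1)) = -2*exp(2) + 2*log(2) + 2*exp(1).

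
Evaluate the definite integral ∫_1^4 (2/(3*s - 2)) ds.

An antiderivative is F(s) = 2*log(3*s - 2)/3.
Then F(4) - F(1) = (2*log(10)/3) - (0) = 2*log(10)/3.

2*log(10)/3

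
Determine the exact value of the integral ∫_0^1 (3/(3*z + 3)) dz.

log(2)

An antiderivative is F(z) = log(3*z + 3).
Then F(1) - F(0) = (log(6)) - (log(3)) = log(2).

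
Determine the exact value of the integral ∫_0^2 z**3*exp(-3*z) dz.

2/27 - 122*exp(-6)/27

Integrate by parts 3 times (u = z^3, dv = exp(-3*z) dz).
An antiderivative is F(z) = (-9*z**3 - 9*z**2 - 6*z - 2)*exp(-3*z)/27.
Then F(2) - F(0) = (-122*exp(-6)/27) - (-2/27) = 2/27 - 122*exp(-6)/27.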